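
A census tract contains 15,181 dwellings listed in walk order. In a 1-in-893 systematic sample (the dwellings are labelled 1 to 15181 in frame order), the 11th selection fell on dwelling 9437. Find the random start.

k = 893
r = 9437 − (11−1)×893 = 9437 − 8930 = 507

507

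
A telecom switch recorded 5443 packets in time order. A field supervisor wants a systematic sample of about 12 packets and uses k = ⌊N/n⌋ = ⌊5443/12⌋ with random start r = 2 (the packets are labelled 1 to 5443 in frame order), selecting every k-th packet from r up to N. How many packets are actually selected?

k = ⌊5443/12⌋ = 453
Achieved size = ⌊(5443 − 2)/453⌋ + 1 = ⌊5441/453⌋ + 1 = 12 + 1 = 13
(last selection: 2 + 12×453 = 5438 ≤ 5443; next would be 5891 > 5443)

13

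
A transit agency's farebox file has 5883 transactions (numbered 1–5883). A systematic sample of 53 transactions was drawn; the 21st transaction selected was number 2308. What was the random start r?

k = 5883/53 = 111
r = 2308 − (21−1)×111 = 2308 − 2220 = 88

88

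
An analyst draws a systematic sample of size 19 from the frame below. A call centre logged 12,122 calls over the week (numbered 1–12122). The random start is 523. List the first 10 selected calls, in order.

k = N/n = 12122/19 = 638
call 1: 523
call 2: 523 + 638 = 1161
call 3: 1161 + 638 = 1799
call 4: 1799 + 638 = 2437
call 5: 2437 + 638 = 3075
call 6: 3075 + 638 = 3713
call 7: 3713 + 638 = 4351
call 8: 4351 + 638 = 4989
call 9: 4989 + 638 = 5627
call 10: 5627 + 638 = 6265

523, 1161, 1799, 2437, 3075, 3713, 4351, 4989, 5627, 6265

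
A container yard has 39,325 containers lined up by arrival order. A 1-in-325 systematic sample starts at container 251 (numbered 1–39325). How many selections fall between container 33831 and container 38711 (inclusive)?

15

k = 325
First selection ≥ 33831: 251 + ⌈(33831−251)/325⌉·325 = 251 + 104×325 = 34051
Last selection ≤ 38711: 251 + ⌊(38711−251)/325⌋·325 = 251 + 118×325 = 38601
Count = 118 − 104 + 1 = 15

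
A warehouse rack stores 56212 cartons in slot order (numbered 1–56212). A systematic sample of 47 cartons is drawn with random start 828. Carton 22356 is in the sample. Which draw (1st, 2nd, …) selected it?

19

k = 56212/47 = 1196
position = (22356 − 828)/1196 + 1 = 21528/1196 + 1 = 18 + 1 = 19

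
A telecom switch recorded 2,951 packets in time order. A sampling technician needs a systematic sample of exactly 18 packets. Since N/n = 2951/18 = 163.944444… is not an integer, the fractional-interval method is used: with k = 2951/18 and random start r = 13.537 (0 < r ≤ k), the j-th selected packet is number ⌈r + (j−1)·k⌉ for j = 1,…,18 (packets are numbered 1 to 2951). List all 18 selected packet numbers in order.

j=1: r + 0k = 13.537 → ⌈·⌉ = 14
j=2: r + 1k = 177.481444… → ⌈·⌉ = 178
j=3: r + 2k = 341.425888… → ⌈·⌉ = 342
j=4: r + 3k = 505.370333… → ⌈·⌉ = 506
j=5: r + 4k = 669.314777… → ⌈·⌉ = 670
j=6: r + 5k = 833.259222… → ⌈·⌉ = 834
j=7: r + 6k = 997.203666… → ⌈·⌉ = 998
j=8: r + 7k = 1161.148111… → ⌈·⌉ = 1162
j=9: r + 8k = 1325.092555… → ⌈·⌉ = 1326
j=10: r + 9k = 1489.037 → ⌈·⌉ = 1490
j=11: r + 10k = 1652.981444… → ⌈·⌉ = 1653
j=12: r + 11k = 1816.925888… → ⌈·⌉ = 1817
j=13: r + 12k = 1980.870333… → ⌈·⌉ = 1981
j=14: r + 13k = 2144.814777… → ⌈·⌉ = 2145
j=15: r + 14k = 2308.759222… → ⌈·⌉ = 2309
j=16: r + 15k = 2472.703666… → ⌈·⌉ = 2473
j=17: r + 16k = 2636.648111… → ⌈·⌉ = 2637
j=18: r + 17k = 2800.592555… → ⌈·⌉ = 2801

14, 178, 342, 506, 670, 834, 998, 1162, 1326, 1490, 1653, 1817, 1981, 2145, 2309, 2473, 2637, 2801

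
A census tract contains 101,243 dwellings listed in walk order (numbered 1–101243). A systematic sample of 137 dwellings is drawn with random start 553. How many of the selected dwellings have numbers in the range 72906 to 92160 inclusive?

26

k = 101243/137 = 739
First selection ≥ 72906: 553 + ⌈(72906−553)/739⌉·739 = 553 + 98×739 = 72975
Last selection ≤ 92160: 553 + ⌊(92160−553)/739⌋·739 = 553 + 123×739 = 91450
Count = 123 − 98 + 1 = 26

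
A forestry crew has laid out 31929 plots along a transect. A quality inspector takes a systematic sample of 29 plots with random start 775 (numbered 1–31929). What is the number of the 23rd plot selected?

k = 31929/29 = 1101
23rd selection = r + (23−1)·k = 775 + 22×1101 = 775 + 24222 = 24997

24997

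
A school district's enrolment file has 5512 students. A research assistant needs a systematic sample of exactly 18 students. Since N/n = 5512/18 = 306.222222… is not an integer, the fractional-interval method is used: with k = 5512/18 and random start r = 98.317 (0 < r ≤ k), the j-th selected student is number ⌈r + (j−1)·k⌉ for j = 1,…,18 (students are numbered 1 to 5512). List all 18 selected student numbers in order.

99, 405, 711, 1017, 1324, 1630, 1936, 2242, 2549, 2855, 3161, 3467, 3773, 4080, 4386, 4692, 4998, 5305

j=1: r + 0k = 98.317 → ⌈·⌉ = 99
j=2: r + 1k = 404.539222… → ⌈·⌉ = 405
j=3: r + 2k = 710.761444… → ⌈·⌉ = 711
j=4: r + 3k = 1016.983666… → ⌈·⌉ = 1017
j=5: r + 4k = 1323.205888… → ⌈·⌉ = 1324
j=6: r + 5k = 1629.428111… → ⌈·⌉ = 1630
j=7: r + 6k = 1935.650333… → ⌈·⌉ = 1936
j=8: r + 7k = 2241.872555… → ⌈·⌉ = 2242
j=9: r + 8k = 2548.094777… → ⌈·⌉ = 2549
j=10: r + 9k = 2854.317 → ⌈·⌉ = 2855
j=11: r + 10k = 3160.539222… → ⌈·⌉ = 3161
j=12: r + 11k = 3466.761444… → ⌈·⌉ = 3467
j=13: r + 12k = 3772.983666… → ⌈·⌉ = 3773
j=14: r + 13k = 4079.205888… → ⌈·⌉ = 4080
j=15: r + 14k = 4385.428111… → ⌈·⌉ = 4386
j=16: r + 15k = 4691.650333… → ⌈·⌉ = 4692
j=17: r + 16k = 4997.872555… → ⌈·⌉ = 4998
j=18: r + 17k = 5304.094777… → ⌈·⌉ = 5305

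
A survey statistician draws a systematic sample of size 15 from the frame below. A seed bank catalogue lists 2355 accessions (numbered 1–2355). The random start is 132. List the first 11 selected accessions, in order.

k = N/n = 2355/15 = 157
accession 1: 132
accession 2: 132 + 157 = 289
accession 3: 289 + 157 = 446
accession 4: 446 + 157 = 603
accession 5: 603 + 157 = 760
accession 6: 760 + 157 = 917
accession 7: 917 + 157 = 1074
accession 8: 1074 + 157 = 1231
accession 9: 1231 + 157 = 1388
accession 10: 1388 + 157 = 1545
accession 11: 1545 + 157 = 1702

132, 289, 446, 603, 760, 917, 1074, 1231, 1388, 1545, 1702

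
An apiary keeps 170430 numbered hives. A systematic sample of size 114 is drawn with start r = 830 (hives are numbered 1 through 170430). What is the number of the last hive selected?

169765

k = 170430/114 = 1495
114th selection = r + (114−1)·k = 830 + 113×1495 = 830 + 168935 = 169765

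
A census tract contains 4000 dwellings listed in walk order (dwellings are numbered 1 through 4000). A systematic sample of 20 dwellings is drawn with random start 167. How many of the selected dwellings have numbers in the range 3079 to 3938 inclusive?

k = 4000/20 = 200
First selection ≥ 3079: 167 + ⌈(3079−167)/200⌉·200 = 167 + 15×200 = 3167
Last selection ≤ 3938: 167 + ⌊(3938−167)/200⌋·200 = 167 + 18×200 = 3767
Count = 18 − 15 + 1 = 4

4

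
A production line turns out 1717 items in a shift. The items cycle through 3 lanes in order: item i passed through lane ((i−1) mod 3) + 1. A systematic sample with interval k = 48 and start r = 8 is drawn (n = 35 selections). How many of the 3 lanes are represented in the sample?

1

Consecutive selections differ by k = 48, so their lane numbers differ by 48 mod 3 = 0.
gcd(48, 3) = 3, so the sample visits 3/3 = 1 distinct residues mod 3.
Start 8 is lane 2; the lanes hit are 2.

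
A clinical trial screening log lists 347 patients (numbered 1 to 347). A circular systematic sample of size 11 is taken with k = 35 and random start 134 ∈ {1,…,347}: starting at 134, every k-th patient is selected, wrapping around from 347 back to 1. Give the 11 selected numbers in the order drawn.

Selection 1: 134
Selection 2: 134 + 35 = 169
Selection 3: 169 + 35 = 204
Selection 4: 204 + 35 = 239
Selection 5: 239 + 35 = 274
Selection 6: 274 + 35 = 309
Selection 7: 309 + 35 = 344
Selection 8: 344 + 35 = 379 → 379 − 347 = 32
Selection 9: 32 + 35 = 67
Selection 10: 67 + 35 = 102
Selection 11: 102 + 35 = 137

134, 169, 204, 239, 274, 309, 344, 32, 67, 102, 137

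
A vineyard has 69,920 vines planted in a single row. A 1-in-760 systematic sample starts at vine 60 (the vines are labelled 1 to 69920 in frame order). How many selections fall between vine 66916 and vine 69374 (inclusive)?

k = 760
First selection ≥ 66916: 60 + ⌈(66916−60)/760⌉·760 = 60 + 88×760 = 66940
Last selection ≤ 69374: 60 + ⌊(69374−60)/760⌋·760 = 60 + 91×760 = 69220
Count = 91 − 88 + 1 = 4

4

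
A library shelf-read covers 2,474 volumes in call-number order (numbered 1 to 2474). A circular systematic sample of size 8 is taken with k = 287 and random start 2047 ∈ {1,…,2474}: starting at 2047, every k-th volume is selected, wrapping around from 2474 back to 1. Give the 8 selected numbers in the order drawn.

2047, 2334, 147, 434, 721, 1008, 1295, 1582

Selection 1: 2047
Selection 2: 2047 + 287 = 2334
Selection 3: 2334 + 287 = 2621 → 2621 − 2474 = 147
Selection 4: 147 + 287 = 434
Selection 5: 434 + 287 = 721
Selection 6: 721 + 287 = 1008
Selection 7: 1008 + 287 = 1295
Selection 8: 1295 + 287 = 1582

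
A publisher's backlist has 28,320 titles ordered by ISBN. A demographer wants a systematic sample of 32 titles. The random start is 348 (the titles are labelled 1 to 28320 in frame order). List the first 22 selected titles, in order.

348, 1233, 2118, 3003, 3888, 4773, 5658, 6543, 7428, 8313, 9198, 10083, 10968, 11853, 12738, 13623, 14508, 15393, 16278, 17163, 18048, 18933

k = N/n = 28320/32 = 885
title 1: 348
title 2: 348 + 885 = 1233
title 3: 1233 + 885 = 2118
title 4: 2118 + 885 = 3003
title 5: 3003 + 885 = 3888
title 6: 3888 + 885 = 4773
title 7: 4773 + 885 = 5658
title 8: 5658 + 885 = 6543
title 9: 6543 + 885 = 7428
title 10: 7428 + 885 = 8313
title 11: 8313 + 885 = 9198
title 12: 9198 + 885 = 10083
title 13: 10083 + 885 = 10968
title 14: 10968 + 885 = 11853
title 15: 11853 + 885 = 12738
title 16: 12738 + 885 = 13623
title 17: 13623 + 885 = 14508
title 18: 14508 + 885 = 15393
title 19: 15393 + 885 = 16278
title 20: 16278 + 885 = 17163
title 21: 17163 + 885 = 18048
title 22: 18048 + 885 = 18933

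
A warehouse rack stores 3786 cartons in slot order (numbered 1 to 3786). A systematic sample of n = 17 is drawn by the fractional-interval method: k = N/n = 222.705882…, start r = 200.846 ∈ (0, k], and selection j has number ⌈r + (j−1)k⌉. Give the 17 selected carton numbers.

j=1: r + 0k = 200.846 → ⌈·⌉ = 201
j=2: r + 1k = 423.551882… → ⌈·⌉ = 424
j=3: r + 2k = 646.257764… → ⌈·⌉ = 647
j=4: r + 3k = 868.963647… → ⌈·⌉ = 869
j=5: r + 4k = 1091.669529… → ⌈·⌉ = 1092
j=6: r + 5k = 1314.375411… → ⌈·⌉ = 1315
j=7: r + 6k = 1537.081294… → ⌈·⌉ = 1538
j=8: r + 7k = 1759.787176… → ⌈·⌉ = 1760
j=9: r + 8k = 1982.493058… → ⌈·⌉ = 1983
j=10: r + 9k = 2205.198941… → ⌈·⌉ = 2206
j=11: r + 10k = 2427.904823… → ⌈·⌉ = 2428
j=12: r + 11k = 2650.610705… → ⌈·⌉ = 2651
j=13: r + 12k = 2873.316588… → ⌈·⌉ = 2874
j=14: r + 13k = 3096.022470… → ⌈·⌉ = 3097
j=15: r + 14k = 3318.728352… → ⌈·⌉ = 3319
j=16: r + 15k = 3541.434235… → ⌈·⌉ = 3542
j=17: r + 16k = 3764.140117… → ⌈·⌉ = 3765

201, 424, 647, 869, 1092, 1315, 1538, 1760, 1983, 2206, 2428, 2651, 2874, 3097, 3319, 3542, 3765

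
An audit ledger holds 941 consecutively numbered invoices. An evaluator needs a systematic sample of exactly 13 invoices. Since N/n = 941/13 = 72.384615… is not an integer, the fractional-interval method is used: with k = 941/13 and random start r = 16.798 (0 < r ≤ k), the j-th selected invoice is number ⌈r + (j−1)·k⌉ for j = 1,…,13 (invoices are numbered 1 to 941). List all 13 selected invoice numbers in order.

17, 90, 162, 234, 307, 379, 452, 524, 596, 669, 741, 814, 886

j=1: r + 0k = 16.798 → ⌈·⌉ = 17
j=2: r + 1k = 89.182615… → ⌈·⌉ = 90
j=3: r + 2k = 161.567230… → ⌈·⌉ = 162
j=4: r + 3k = 233.951846… → ⌈·⌉ = 234
j=5: r + 4k = 306.336461… → ⌈·⌉ = 307
j=6: r + 5k = 378.721076… → ⌈·⌉ = 379
j=7: r + 6k = 451.105692… → ⌈·⌉ = 452
j=8: r + 7k = 523.490307… → ⌈·⌉ = 524
j=9: r + 8k = 595.874923… → ⌈·⌉ = 596
j=10: r + 9k = 668.259538… → ⌈·⌉ = 669
j=11: r + 10k = 740.644153… → ⌈·⌉ = 741
j=12: r + 11k = 813.028769… → ⌈·⌉ = 814
j=13: r + 12k = 885.413384… → ⌈·⌉ = 886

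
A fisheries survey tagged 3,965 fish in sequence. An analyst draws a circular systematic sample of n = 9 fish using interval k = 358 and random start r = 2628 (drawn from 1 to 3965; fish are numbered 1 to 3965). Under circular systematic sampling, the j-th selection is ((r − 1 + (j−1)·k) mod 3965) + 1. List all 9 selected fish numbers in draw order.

2628, 2986, 3344, 3702, 95, 453, 811, 1169, 1527

Selection 1: 2628
Selection 2: 2628 + 358 = 2986
Selection 3: 2986 + 358 = 3344
Selection 4: 3344 + 358 = 3702
Selection 5: 3702 + 358 = 4060 → 4060 − 3965 = 95
Selection 6: 95 + 358 = 453
Selection 7: 453 + 358 = 811
Selection 8: 811 + 358 = 1169
Selection 9: 1169 + 358 = 1527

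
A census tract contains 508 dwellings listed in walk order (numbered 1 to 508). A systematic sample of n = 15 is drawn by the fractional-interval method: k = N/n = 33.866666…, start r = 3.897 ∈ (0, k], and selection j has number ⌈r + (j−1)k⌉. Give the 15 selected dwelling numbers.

j=1: r + 0k = 3.897 → ⌈·⌉ = 4
j=2: r + 1k = 37.763666… → ⌈·⌉ = 38
j=3: r + 2k = 71.630333… → ⌈·⌉ = 72
j=4: r + 3k = 105.497 → ⌈·⌉ = 106
j=5: r + 4k = 139.363666… → ⌈·⌉ = 140
j=6: r + 5k = 173.230333… → ⌈·⌉ = 174
j=7: r + 6k = 207.097 → ⌈·⌉ = 208
j=8: r + 7k = 240.963666… → ⌈·⌉ = 241
j=9: r + 8k = 274.830333… → ⌈·⌉ = 275
j=10: r + 9k = 308.697 → ⌈·⌉ = 309
j=11: r + 10k = 342.563666… → ⌈·⌉ = 343
j=12: r + 11k = 376.430333… → ⌈·⌉ = 377
j=13: r + 12k = 410.297 → ⌈·⌉ = 411
j=14: r + 13k = 444.163666… → ⌈·⌉ = 445
j=15: r + 14k = 478.030333… → ⌈·⌉ = 479

4, 38, 72, 106, 140, 174, 208, 241, 275, 309, 343, 377, 411, 445, 479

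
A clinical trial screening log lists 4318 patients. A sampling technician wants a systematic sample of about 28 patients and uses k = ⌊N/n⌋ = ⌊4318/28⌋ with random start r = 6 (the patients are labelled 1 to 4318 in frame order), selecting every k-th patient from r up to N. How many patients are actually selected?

29

k = ⌊4318/28⌋ = 154
Achieved size = ⌊(4318 − 6)/154⌋ + 1 = ⌊4312/154⌋ + 1 = 28 + 1 = 29
(last selection: 6 + 28×154 = 4318 ≤ 4318; next would be 4472 > 4318)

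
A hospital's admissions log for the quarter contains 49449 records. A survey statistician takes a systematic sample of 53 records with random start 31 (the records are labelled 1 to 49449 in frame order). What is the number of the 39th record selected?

k = 49449/53 = 933
39th selection = r + (39−1)·k = 31 + 38×933 = 31 + 35454 = 35485

35485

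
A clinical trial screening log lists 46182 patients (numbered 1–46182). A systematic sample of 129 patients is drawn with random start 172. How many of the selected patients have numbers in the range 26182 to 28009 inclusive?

5

k = 46182/129 = 358
First selection ≥ 26182: 172 + ⌈(26182−172)/358⌉·358 = 172 + 73×358 = 26306
Last selection ≤ 28009: 172 + ⌊(28009−172)/358⌋·358 = 172 + 77×358 = 27738
Count = 77 − 73 + 1 = 5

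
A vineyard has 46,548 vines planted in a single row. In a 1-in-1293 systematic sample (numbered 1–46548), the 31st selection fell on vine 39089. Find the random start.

k = 1293
r = 39089 − (31−1)×1293 = 39089 − 38790 = 299

299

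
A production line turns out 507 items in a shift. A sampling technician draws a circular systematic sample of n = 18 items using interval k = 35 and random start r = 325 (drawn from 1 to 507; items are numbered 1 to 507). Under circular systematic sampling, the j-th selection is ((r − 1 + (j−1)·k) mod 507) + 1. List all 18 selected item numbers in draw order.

Selection 1: 325
Selection 2: 325 + 35 = 360
Selection 3: 360 + 35 = 395
Selection 4: 395 + 35 = 430
Selection 5: 430 + 35 = 465
Selection 6: 465 + 35 = 500
Selection 7: 500 + 35 = 535 → 535 − 507 = 28
Selection 8: 28 + 35 = 63
Selection 9: 63 + 35 = 98
Selection 10: 98 + 35 = 133
Selection 11: 133 + 35 = 168
Selection 12: 168 + 35 = 203
Selection 13: 203 + 35 = 238
Selection 14: 238 + 35 = 273
Selection 15: 273 + 35 = 308
Selection 16: 308 + 35 = 343
Selection 17: 343 + 35 = 378
Selection 18: 378 + 35 = 413

325, 360, 395, 430, 465, 500, 28, 63, 98, 133, 168, 203, 238, 273, 308, 343, 378, 413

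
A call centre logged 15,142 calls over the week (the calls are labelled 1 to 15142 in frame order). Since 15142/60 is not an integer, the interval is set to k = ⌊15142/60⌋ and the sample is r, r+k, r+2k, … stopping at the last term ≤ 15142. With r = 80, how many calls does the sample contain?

60

k = ⌊15142/60⌋ = 252
Achieved size = ⌊(15142 − 80)/252⌋ + 1 = ⌊15062/252⌋ + 1 = 59 + 1 = 60
(last selection: 80 + 59×252 = 14948 ≤ 15142; next would be 15200 > 15142)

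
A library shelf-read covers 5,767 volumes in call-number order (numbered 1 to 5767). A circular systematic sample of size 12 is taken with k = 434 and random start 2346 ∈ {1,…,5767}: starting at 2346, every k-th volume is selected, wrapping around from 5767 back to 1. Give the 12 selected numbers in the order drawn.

2346, 2780, 3214, 3648, 4082, 4516, 4950, 5384, 51, 485, 919, 1353

Selection 1: 2346
Selection 2: 2346 + 434 = 2780
Selection 3: 2780 + 434 = 3214
Selection 4: 3214 + 434 = 3648
Selection 5: 3648 + 434 = 4082
Selection 6: 4082 + 434 = 4516
Selection 7: 4516 + 434 = 4950
Selection 8: 4950 + 434 = 5384
Selection 9: 5384 + 434 = 5818 → 5818 − 5767 = 51
Selection 10: 51 + 434 = 485
Selection 11: 485 + 434 = 919
Selection 12: 919 + 434 = 1353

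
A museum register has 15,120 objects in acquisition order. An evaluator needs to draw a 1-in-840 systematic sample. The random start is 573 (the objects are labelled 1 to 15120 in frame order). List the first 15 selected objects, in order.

573, 1413, 2253, 3093, 3933, 4773, 5613, 6453, 7293, 8133, 8973, 9813, 10653, 11493, 12333

object 1: 573
object 2: 573 + 840 = 1413
object 3: 1413 + 840 = 2253
object 4: 2253 + 840 = 3093
object 5: 3093 + 840 = 3933
object 6: 3933 + 840 = 4773
object 7: 4773 + 840 = 5613
object 8: 5613 + 840 = 6453
object 9: 6453 + 840 = 7293
object 10: 7293 + 840 = 8133
object 11: 8133 + 840 = 8973
object 12: 8973 + 840 = 9813
object 13: 9813 + 840 = 10653
object 14: 10653 + 840 = 11493
object 15: 11493 + 840 = 12333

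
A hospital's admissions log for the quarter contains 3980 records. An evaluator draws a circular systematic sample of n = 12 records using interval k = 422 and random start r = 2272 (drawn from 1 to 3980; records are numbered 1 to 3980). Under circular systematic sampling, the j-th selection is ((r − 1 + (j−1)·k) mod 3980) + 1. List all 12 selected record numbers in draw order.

Selection 1: 2272
Selection 2: 2272 + 422 = 2694
Selection 3: 2694 + 422 = 3116
Selection 4: 3116 + 422 = 3538
Selection 5: 3538 + 422 = 3960
Selection 6: 3960 + 422 = 4382 → 4382 − 3980 = 402
Selection 7: 402 + 422 = 824
Selection 8: 824 + 422 = 1246
Selection 9: 1246 + 422 = 1668
Selection 10: 1668 + 422 = 2090
Selection 11: 2090 + 422 = 2512
Selection 12: 2512 + 422 = 2934

2272, 2694, 3116, 3538, 3960, 402, 824, 1246, 1668, 2090, 2512, 2934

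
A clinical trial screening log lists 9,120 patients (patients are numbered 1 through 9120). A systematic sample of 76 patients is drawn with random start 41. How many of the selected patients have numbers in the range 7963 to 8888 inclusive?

k = 9120/76 = 120
First selection ≥ 7963: 41 + ⌈(7963−41)/120⌉·120 = 41 + 67×120 = 8081
Last selection ≤ 8888: 41 + ⌊(8888−41)/120⌋·120 = 41 + 73×120 = 8801
Count = 73 − 67 + 1 = 7

7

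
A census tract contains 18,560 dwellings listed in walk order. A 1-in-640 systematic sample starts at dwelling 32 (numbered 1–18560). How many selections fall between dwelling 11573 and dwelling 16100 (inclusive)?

7

k = 640
First selection ≥ 11573: 32 + ⌈(11573−32)/640⌉·640 = 32 + 19×640 = 12192
Last selection ≤ 16100: 32 + ⌊(16100−32)/640⌋·640 = 32 + 25×640 = 16032
Count = 25 − 19 + 1 = 7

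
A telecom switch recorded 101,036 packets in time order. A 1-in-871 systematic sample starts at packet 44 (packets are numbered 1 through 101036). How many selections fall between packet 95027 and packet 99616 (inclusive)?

5

k = 871
First selection ≥ 95027: 44 + ⌈(95027−44)/871⌉·871 = 44 + 110×871 = 95854
Last selection ≤ 99616: 44 + ⌊(99616−44)/871⌋·871 = 44 + 114×871 = 99338
Count = 114 − 110 + 1 = 5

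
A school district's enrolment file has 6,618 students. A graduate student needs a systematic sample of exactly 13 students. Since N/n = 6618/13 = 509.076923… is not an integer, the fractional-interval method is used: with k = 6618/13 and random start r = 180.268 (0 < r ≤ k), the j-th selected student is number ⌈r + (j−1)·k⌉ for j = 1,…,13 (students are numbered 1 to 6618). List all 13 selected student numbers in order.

181, 690, 1199, 1708, 2217, 2726, 3235, 3744, 4253, 4762, 5272, 5781, 6290

j=1: r + 0k = 180.268 → ⌈·⌉ = 181
j=2: r + 1k = 689.344923… → ⌈·⌉ = 690
j=3: r + 2k = 1198.421846… → ⌈·⌉ = 1199
j=4: r + 3k = 1707.498769… → ⌈·⌉ = 1708
j=5: r + 4k = 2216.575692… → ⌈·⌉ = 2217
j=6: r + 5k = 2725.652615… → ⌈·⌉ = 2726
j=7: r + 6k = 3234.729538… → ⌈·⌉ = 3235
j=8: r + 7k = 3743.806461… → ⌈·⌉ = 3744
j=9: r + 8k = 4252.883384… → ⌈·⌉ = 4253
j=10: r + 9k = 4761.960307… → ⌈·⌉ = 4762
j=11: r + 10k = 5271.037230… → ⌈·⌉ = 5272
j=12: r + 11k = 5780.114153… → ⌈·⌉ = 5781
j=13: r + 12k = 6289.191076… → ⌈·⌉ = 6290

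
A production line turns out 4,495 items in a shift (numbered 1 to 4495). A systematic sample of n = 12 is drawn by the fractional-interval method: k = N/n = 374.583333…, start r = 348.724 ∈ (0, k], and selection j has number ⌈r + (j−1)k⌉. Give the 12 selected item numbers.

j=1: r + 0k = 348.724 → ⌈·⌉ = 349
j=2: r + 1k = 723.307333… → ⌈·⌉ = 724
j=3: r + 2k = 1097.890666… → ⌈·⌉ = 1098
j=4: r + 3k = 1472.474 → ⌈·⌉ = 1473
j=5: r + 4k = 1847.057333… → ⌈·⌉ = 1848
j=6: r + 5k = 2221.640666… → ⌈·⌉ = 2222
j=7: r + 6k = 2596.224 → ⌈·⌉ = 2597
j=8: r + 7k = 2970.807333… → ⌈·⌉ = 2971
j=9: r + 8k = 3345.390666… → ⌈·⌉ = 3346
j=10: r + 9k = 3719.974 → ⌈·⌉ = 3720
j=11: r + 10k = 4094.557333… → ⌈·⌉ = 4095
j=12: r + 11k = 4469.140666… → ⌈·⌉ = 4470

349, 724, 1098, 1473, 1848, 2222, 2597, 2971, 3346, 3720, 4095, 4470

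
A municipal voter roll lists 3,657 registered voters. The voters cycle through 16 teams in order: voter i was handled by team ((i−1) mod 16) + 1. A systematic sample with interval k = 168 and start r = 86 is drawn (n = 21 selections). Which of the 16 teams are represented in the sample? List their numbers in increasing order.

6, 14

Consecutive selections differ by k = 168, so their team numbers differ by 168 mod 16 = 8.
gcd(168, 16) = 8, so the sample visits 16/8 = 2 distinct residues mod 16.
Start 86 is team 6; the teams hit are 6, 14.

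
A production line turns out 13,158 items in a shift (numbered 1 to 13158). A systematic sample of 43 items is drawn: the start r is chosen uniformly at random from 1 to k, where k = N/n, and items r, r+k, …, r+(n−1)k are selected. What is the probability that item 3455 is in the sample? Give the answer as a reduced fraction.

1/306

k = 13158/43 = 306.
Item 3455 is selected iff r ≡ 3455 (mod 306); exactly one such r in {1,…,306}.
Inclusion probability = 1/306.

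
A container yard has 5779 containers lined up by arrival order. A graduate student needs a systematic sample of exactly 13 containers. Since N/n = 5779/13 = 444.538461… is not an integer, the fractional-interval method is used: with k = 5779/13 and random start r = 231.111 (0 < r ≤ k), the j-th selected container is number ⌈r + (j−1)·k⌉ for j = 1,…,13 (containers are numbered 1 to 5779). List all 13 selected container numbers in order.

232, 676, 1121, 1565, 2010, 2454, 2899, 3343, 3788, 4232, 4677, 5122, 5566

j=1: r + 0k = 231.111 → ⌈·⌉ = 232
j=2: r + 1k = 675.649461… → ⌈·⌉ = 676
j=3: r + 2k = 1120.187923… → ⌈·⌉ = 1121
j=4: r + 3k = 1564.726384… → ⌈·⌉ = 1565
j=5: r + 4k = 2009.264846… → ⌈·⌉ = 2010
j=6: r + 5k = 2453.803307… → ⌈·⌉ = 2454
j=7: r + 6k = 2898.341769… → ⌈·⌉ = 2899
j=8: r + 7k = 3342.880230… → ⌈·⌉ = 3343
j=9: r + 8k = 3787.418692… → ⌈·⌉ = 3788
j=10: r + 9k = 4231.957153… → ⌈·⌉ = 4232
j=11: r + 10k = 4676.495615… → ⌈·⌉ = 4677
j=12: r + 11k = 5121.034076… → ⌈·⌉ = 5122
j=13: r + 12k = 5565.572538… → ⌈·⌉ = 5566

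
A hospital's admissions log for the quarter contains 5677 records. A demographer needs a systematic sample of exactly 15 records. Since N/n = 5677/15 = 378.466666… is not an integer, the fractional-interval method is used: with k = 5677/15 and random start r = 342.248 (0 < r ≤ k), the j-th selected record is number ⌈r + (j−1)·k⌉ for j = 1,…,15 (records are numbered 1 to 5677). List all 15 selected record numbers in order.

j=1: r + 0k = 342.248 → ⌈·⌉ = 343
j=2: r + 1k = 720.714666… → ⌈·⌉ = 721
j=3: r + 2k = 1099.181333… → ⌈·⌉ = 1100
j=4: r + 3k = 1477.648 → ⌈·⌉ = 1478
j=5: r + 4k = 1856.114666… → ⌈·⌉ = 1857
j=6: r + 5k = 2234.581333… → ⌈·⌉ = 2235
j=7: r + 6k = 2613.048 → ⌈·⌉ = 2614
j=8: r + 7k = 2991.514666… → ⌈·⌉ = 2992
j=9: r + 8k = 3369.981333… → ⌈·⌉ = 3370
j=10: r + 9k = 3748.448 → ⌈·⌉ = 3749
j=11: r + 10k = 4126.914666… → ⌈·⌉ = 4127
j=12: r + 11k = 4505.381333… → ⌈·⌉ = 4506
j=13: r + 12k = 4883.848 → ⌈·⌉ = 4884
j=14: r + 13k = 5262.314666… → ⌈·⌉ = 5263
j=15: r + 14k = 5640.781333… → ⌈·⌉ = 5641

343, 721, 1100, 1478, 1857, 2235, 2614, 2992, 3370, 3749, 4127, 4506, 4884, 5263, 5641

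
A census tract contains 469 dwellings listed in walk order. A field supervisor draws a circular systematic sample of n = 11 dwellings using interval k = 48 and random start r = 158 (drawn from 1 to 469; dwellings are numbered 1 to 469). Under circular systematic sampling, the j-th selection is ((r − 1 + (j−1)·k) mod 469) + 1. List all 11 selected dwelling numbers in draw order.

158, 206, 254, 302, 350, 398, 446, 25, 73, 121, 169

Selection 1: 158
Selection 2: 158 + 48 = 206
Selection 3: 206 + 48 = 254
Selection 4: 254 + 48 = 302
Selection 5: 302 + 48 = 350
Selection 6: 350 + 48 = 398
Selection 7: 398 + 48 = 446
Selection 8: 446 + 48 = 494 → 494 − 469 = 25
Selection 9: 25 + 48 = 73
Selection 10: 73 + 48 = 121
Selection 11: 121 + 48 = 169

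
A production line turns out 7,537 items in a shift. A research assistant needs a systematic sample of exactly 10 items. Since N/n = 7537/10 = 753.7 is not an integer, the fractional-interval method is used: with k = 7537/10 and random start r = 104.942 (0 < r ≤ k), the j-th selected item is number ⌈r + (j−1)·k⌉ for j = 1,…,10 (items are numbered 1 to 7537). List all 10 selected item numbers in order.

105, 859, 1613, 2367, 3120, 3874, 4628, 5381, 6135, 6889

j=1: r + 0k = 104.942 → ⌈·⌉ = 105
j=2: r + 1k = 858.642 → ⌈·⌉ = 859
j=3: r + 2k = 1612.342 → ⌈·⌉ = 1613
j=4: r + 3k = 2366.042 → ⌈·⌉ = 2367
j=5: r + 4k = 3119.742 → ⌈·⌉ = 3120
j=6: r + 5k = 3873.442 → ⌈·⌉ = 3874
j=7: r + 6k = 4627.142 → ⌈·⌉ = 4628
j=8: r + 7k = 5380.842 → ⌈·⌉ = 5381
j=9: r + 8k = 6134.542 → ⌈·⌉ = 6135
j=10: r + 9k = 6888.242 → ⌈·⌉ = 6889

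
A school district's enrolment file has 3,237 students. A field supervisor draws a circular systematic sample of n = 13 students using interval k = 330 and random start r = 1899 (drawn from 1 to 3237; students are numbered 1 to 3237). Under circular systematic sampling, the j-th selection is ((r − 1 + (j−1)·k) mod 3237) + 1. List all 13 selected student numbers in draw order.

Selection 1: 1899
Selection 2: 1899 + 330 = 2229
Selection 3: 2229 + 330 = 2559
Selection 4: 2559 + 330 = 2889
Selection 5: 2889 + 330 = 3219
Selection 6: 3219 + 330 = 3549 → 3549 − 3237 = 312
Selection 7: 312 + 330 = 642
Selection 8: 642 + 330 = 972
Selection 9: 972 + 330 = 1302
Selection 10: 1302 + 330 = 1632
Selection 11: 1632 + 330 = 1962
Selection 12: 1962 + 330 = 2292
Selection 13: 2292 + 330 = 2622

1899, 2229, 2559, 2889, 3219, 312, 642, 972, 1302, 1632, 1962, 2292, 2622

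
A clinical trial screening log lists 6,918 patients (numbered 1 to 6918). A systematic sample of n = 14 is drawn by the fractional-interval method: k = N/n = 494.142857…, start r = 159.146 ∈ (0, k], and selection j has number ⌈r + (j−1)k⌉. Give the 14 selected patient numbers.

160, 654, 1148, 1642, 2136, 2630, 3125, 3619, 4113, 4607, 5101, 5595, 6089, 6584

j=1: r + 0k = 159.146 → ⌈·⌉ = 160
j=2: r + 1k = 653.288857… → ⌈·⌉ = 654
j=3: r + 2k = 1147.431714… → ⌈·⌉ = 1148
j=4: r + 3k = 1641.574571… → ⌈·⌉ = 1642
j=5: r + 4k = 2135.717428… → ⌈·⌉ = 2136
j=6: r + 5k = 2629.860285… → ⌈·⌉ = 2630
j=7: r + 6k = 3124.003142… → ⌈·⌉ = 3125
j=8: r + 7k = 3618.146 → ⌈·⌉ = 3619
j=9: r + 8k = 4112.288857… → ⌈·⌉ = 4113
j=10: r + 9k = 4606.431714… → ⌈·⌉ = 4607
j=11: r + 10k = 5100.574571… → ⌈·⌉ = 5101
j=12: r + 11k = 5594.717428… → ⌈·⌉ = 5595
j=13: r + 12k = 6088.860285… → ⌈·⌉ = 6089
j=14: r + 13k = 6583.003142… → ⌈·⌉ = 6584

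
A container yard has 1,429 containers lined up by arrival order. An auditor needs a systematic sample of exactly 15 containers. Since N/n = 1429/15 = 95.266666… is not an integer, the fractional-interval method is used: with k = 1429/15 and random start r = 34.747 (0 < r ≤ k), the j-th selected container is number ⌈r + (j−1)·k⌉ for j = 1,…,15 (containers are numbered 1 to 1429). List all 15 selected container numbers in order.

35, 131, 226, 321, 416, 512, 607, 702, 797, 893, 988, 1083, 1178, 1274, 1369

j=1: r + 0k = 34.747 → ⌈·⌉ = 35
j=2: r + 1k = 130.013666… → ⌈·⌉ = 131
j=3: r + 2k = 225.280333… → ⌈·⌉ = 226
j=4: r + 3k = 320.547 → ⌈·⌉ = 321
j=5: r + 4k = 415.813666… → ⌈·⌉ = 416
j=6: r + 5k = 511.080333… → ⌈·⌉ = 512
j=7: r + 6k = 606.347 → ⌈·⌉ = 607
j=8: r + 7k = 701.613666… → ⌈·⌉ = 702
j=9: r + 8k = 796.880333… → ⌈·⌉ = 797
j=10: r + 9k = 892.147 → ⌈·⌉ = 893
j=11: r + 10k = 987.413666… → ⌈·⌉ = 988
j=12: r + 11k = 1082.680333… → ⌈·⌉ = 1083
j=13: r + 12k = 1177.947 → ⌈·⌉ = 1178
j=14: r + 13k = 1273.213666… → ⌈·⌉ = 1274
j=15: r + 14k = 1368.480333… → ⌈·⌉ = 1369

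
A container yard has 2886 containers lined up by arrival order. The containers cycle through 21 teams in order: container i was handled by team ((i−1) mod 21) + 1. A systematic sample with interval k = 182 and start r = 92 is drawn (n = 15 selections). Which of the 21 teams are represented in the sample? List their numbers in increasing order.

Consecutive selections differ by k = 182, so their team numbers differ by 182 mod 21 = 14.
gcd(182, 21) = 7, so the sample visits 21/7 = 3 distinct residues mod 21.
Start 92 is team 8; the teams hit are 1, 8, 15.

1, 8, 15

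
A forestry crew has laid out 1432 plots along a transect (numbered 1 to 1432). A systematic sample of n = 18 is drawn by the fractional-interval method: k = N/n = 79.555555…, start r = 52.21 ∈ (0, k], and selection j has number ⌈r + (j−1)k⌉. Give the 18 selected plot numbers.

j=1: r + 0k = 52.21 → ⌈·⌉ = 53
j=2: r + 1k = 131.765555… → ⌈·⌉ = 132
j=3: r + 2k = 211.321111… → ⌈·⌉ = 212
j=4: r + 3k = 290.876666… → ⌈·⌉ = 291
j=5: r + 4k = 370.432222… → ⌈·⌉ = 371
j=6: r + 5k = 449.987777… → ⌈·⌉ = 450
j=7: r + 6k = 529.543333… → ⌈·⌉ = 530
j=8: r + 7k = 609.098888… → ⌈·⌉ = 610
j=9: r + 8k = 688.654444… → ⌈·⌉ = 689
j=10: r + 9k = 768.21 → ⌈·⌉ = 769
j=11: r + 10k = 847.765555… → ⌈·⌉ = 848
j=12: r + 11k = 927.321111… → ⌈·⌉ = 928
j=13: r + 12k = 1006.876666… → ⌈·⌉ = 1007
j=14: r + 13k = 1086.432222… → ⌈·⌉ = 1087
j=15: r + 14k = 1165.987777… → ⌈·⌉ = 1166
j=16: r + 15k = 1245.543333… → ⌈·⌉ = 1246
j=17: r + 16k = 1325.098888… → ⌈·⌉ = 1326
j=18: r + 17k = 1404.654444… → ⌈·⌉ = 1405

53, 132, 212, 291, 371, 450, 530, 610, 689, 769, 848, 928, 1007, 1087, 1166, 1246, 1326, 1405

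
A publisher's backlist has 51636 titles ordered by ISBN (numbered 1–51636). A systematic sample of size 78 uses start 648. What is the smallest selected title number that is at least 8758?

9254

k = 51636/78 = 662
Steps past start: ⌈(8758 − 648)/662⌉ = ⌈8110/662⌉ = 13
Selected title: 648 + 13×662 = 9254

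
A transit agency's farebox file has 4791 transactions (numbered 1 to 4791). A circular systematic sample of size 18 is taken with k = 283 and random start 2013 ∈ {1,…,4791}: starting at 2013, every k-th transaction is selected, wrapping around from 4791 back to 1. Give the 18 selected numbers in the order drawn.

2013, 2296, 2579, 2862, 3145, 3428, 3711, 3994, 4277, 4560, 52, 335, 618, 901, 1184, 1467, 1750, 2033

Selection 1: 2013
Selection 2: 2013 + 283 = 2296
Selection 3: 2296 + 283 = 2579
Selection 4: 2579 + 283 = 2862
Selection 5: 2862 + 283 = 3145
Selection 6: 3145 + 283 = 3428
Selection 7: 3428 + 283 = 3711
Selection 8: 3711 + 283 = 3994
Selection 9: 3994 + 283 = 4277
Selection 10: 4277 + 283 = 4560
Selection 11: 4560 + 283 = 4843 → 4843 − 4791 = 52
Selection 12: 52 + 283 = 335
Selection 13: 335 + 283 = 618
Selection 14: 618 + 283 = 901
Selection 15: 901 + 283 = 1184
Selection 16: 1184 + 283 = 1467
Selection 17: 1467 + 283 = 1750
Selection 18: 1750 + 283 = 2033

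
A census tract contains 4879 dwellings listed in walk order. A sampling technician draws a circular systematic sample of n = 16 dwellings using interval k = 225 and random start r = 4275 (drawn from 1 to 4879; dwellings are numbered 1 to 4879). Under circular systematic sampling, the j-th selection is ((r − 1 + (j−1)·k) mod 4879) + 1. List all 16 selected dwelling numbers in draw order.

Selection 1: 4275
Selection 2: 4275 + 225 = 4500
Selection 3: 4500 + 225 = 4725
Selection 4: 4725 + 225 = 4950 → 4950 − 4879 = 71
Selection 5: 71 + 225 = 296
Selection 6: 296 + 225 = 521
Selection 7: 521 + 225 = 746
Selection 8: 746 + 225 = 971
Selection 9: 971 + 225 = 1196
Selection 10: 1196 + 225 = 1421
Selection 11: 1421 + 225 = 1646
Selection 12: 1646 + 225 = 1871
Selection 13: 1871 + 225 = 2096
Selection 14: 2096 + 225 = 2321
Selection 15: 2321 + 225 = 2546
Selection 16: 2546 + 225 = 2771

4275, 4500, 4725, 71, 296, 521, 746, 971, 1196, 1421, 1646, 1871, 2096, 2321, 2546, 2771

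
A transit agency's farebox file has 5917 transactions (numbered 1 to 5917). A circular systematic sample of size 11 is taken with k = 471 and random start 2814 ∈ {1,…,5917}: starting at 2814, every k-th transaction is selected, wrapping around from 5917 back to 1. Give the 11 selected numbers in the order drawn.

Selection 1: 2814
Selection 2: 2814 + 471 = 3285
Selection 3: 3285 + 471 = 3756
Selection 4: 3756 + 471 = 4227
Selection 5: 4227 + 471 = 4698
Selection 6: 4698 + 471 = 5169
Selection 7: 5169 + 471 = 5640
Selection 8: 5640 + 471 = 6111 → 6111 − 5917 = 194
Selection 9: 194 + 471 = 665
Selection 10: 665 + 471 = 1136
Selection 11: 1136 + 471 = 1607

2814, 3285, 3756, 4227, 4698, 5169, 5640, 194, 665, 1136, 1607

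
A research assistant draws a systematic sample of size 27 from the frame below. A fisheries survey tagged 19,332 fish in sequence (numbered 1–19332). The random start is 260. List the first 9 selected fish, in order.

260, 976, 1692, 2408, 3124, 3840, 4556, 5272, 5988

k = N/n = 19332/27 = 716
fish 1: 260
fish 2: 260 + 716 = 976
fish 3: 976 + 716 = 1692
fish 4: 1692 + 716 = 2408
fish 5: 2408 + 716 = 3124
fish 6: 3124 + 716 = 3840
fish 7: 3840 + 716 = 4556
fish 8: 4556 + 716 = 5272
fish 9: 5272 + 716 = 5988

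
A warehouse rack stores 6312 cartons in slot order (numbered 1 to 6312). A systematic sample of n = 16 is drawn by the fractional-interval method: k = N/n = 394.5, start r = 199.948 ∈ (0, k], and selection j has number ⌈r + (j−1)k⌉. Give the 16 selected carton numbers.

200, 595, 989, 1384, 1778, 2173, 2567, 2962, 3356, 3751, 4145, 4540, 4934, 5329, 5723, 6118

j=1: r + 0k = 199.948 → ⌈·⌉ = 200
j=2: r + 1k = 594.448 → ⌈·⌉ = 595
j=3: r + 2k = 988.948 → ⌈·⌉ = 989
j=4: r + 3k = 1383.448 → ⌈·⌉ = 1384
j=5: r + 4k = 1777.948 → ⌈·⌉ = 1778
j=6: r + 5k = 2172.448 → ⌈·⌉ = 2173
j=7: r + 6k = 2566.948 → ⌈·⌉ = 2567
j=8: r + 7k = 2961.448 → ⌈·⌉ = 2962
j=9: r + 8k = 3355.948 → ⌈·⌉ = 3356
j=10: r + 9k = 3750.448 → ⌈·⌉ = 3751
j=11: r + 10k = 4144.948 → ⌈·⌉ = 4145
j=12: r + 11k = 4539.448 → ⌈·⌉ = 4540
j=13: r + 12k = 4933.948 → ⌈·⌉ = 4934
j=14: r + 13k = 5328.448 → ⌈·⌉ = 5329
j=15: r + 14k = 5722.948 → ⌈·⌉ = 5723
j=16: r + 15k = 6117.448 → ⌈·⌉ = 6118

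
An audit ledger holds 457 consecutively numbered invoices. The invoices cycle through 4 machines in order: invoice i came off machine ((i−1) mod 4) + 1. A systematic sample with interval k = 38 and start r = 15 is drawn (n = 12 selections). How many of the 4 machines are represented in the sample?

Consecutive selections differ by k = 38, so their machine numbers differ by 38 mod 4 = 2.
gcd(38, 4) = 2, so the sample visits 4/2 = 2 distinct residues mod 4.
Start 15 is machine 3; the machines hit are 1, 3.

2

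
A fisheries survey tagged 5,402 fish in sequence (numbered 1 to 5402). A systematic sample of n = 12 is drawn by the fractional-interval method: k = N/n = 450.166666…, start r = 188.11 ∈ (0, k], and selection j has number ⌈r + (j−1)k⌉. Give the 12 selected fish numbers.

189, 639, 1089, 1539, 1989, 2439, 2890, 3340, 3790, 4240, 4690, 5140

j=1: r + 0k = 188.11 → ⌈·⌉ = 189
j=2: r + 1k = 638.276666… → ⌈·⌉ = 639
j=3: r + 2k = 1088.443333… → ⌈·⌉ = 1089
j=4: r + 3k = 1538.61 → ⌈·⌉ = 1539
j=5: r + 4k = 1988.776666… → ⌈·⌉ = 1989
j=6: r + 5k = 2438.943333… → ⌈·⌉ = 2439
j=7: r + 6k = 2889.11 → ⌈·⌉ = 2890
j=8: r + 7k = 3339.276666… → ⌈·⌉ = 3340
j=9: r + 8k = 3789.443333… → ⌈·⌉ = 3790
j=10: r + 9k = 4239.61 → ⌈·⌉ = 4240
j=11: r + 10k = 4689.776666… → ⌈·⌉ = 4690
j=12: r + 11k = 5139.943333… → ⌈·⌉ = 5140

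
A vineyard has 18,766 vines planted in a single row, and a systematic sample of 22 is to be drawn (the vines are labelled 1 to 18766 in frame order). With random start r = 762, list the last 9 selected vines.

11851, 12704, 13557, 14410, 15263, 16116, 16969, 17822, 18675

k = N/n = 18766/22 = 853
14th selection = 762 + 13×853 = 11851
15th: 11851 + 853 = 12704
16th: 12704 + 853 = 13557
17th: 13557 + 853 = 14410
18th: 14410 + 853 = 15263
19th: 15263 + 853 = 16116
20th: 16116 + 853 = 16969
21st: 16969 + 853 = 17822
22nd: 17822 + 853 = 18675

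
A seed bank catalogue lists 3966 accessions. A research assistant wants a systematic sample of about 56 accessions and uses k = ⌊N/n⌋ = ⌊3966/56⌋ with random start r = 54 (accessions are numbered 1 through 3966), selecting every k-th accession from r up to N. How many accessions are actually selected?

56

k = ⌊3966/56⌋ = 70
Achieved size = ⌊(3966 − 54)/70⌋ + 1 = ⌊3912/70⌋ + 1 = 55 + 1 = 56
(last selection: 54 + 55×70 = 3904 ≤ 3966; next would be 3974 > 3966)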